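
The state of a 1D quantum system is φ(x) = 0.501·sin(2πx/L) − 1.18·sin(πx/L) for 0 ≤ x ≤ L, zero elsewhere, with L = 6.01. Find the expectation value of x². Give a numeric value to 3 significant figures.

⟨x²⟩ = ∫ x²·|φ|² dx / ∫|φ|² dx (integrals over the domain).
On 0 ≤ x ≤ L (j ≠ l): ∫sin²(jπx/L) dx = L/2, ∫sin(jπx/L)·sin(lπx/L) dx = 0; diagonal moments ∫x·sin²(jπx/L) dx = L²/4, ∫x²·sin²(jπx/L) dx = L³·(1/6 − 1/(4j²π²)); cross terms ∫x·sin(jπx/L)·sin(lπx/L) dx = 0 for j + l even and −4jlL²/(π²(j² − l²)²) for j + l odd, ∫x²·sin(jπx/L)·sin(lπx/L) dx = (−1)^(j+l)·4jlL³/(π²(j² − l²)²); higher powers the same way via product-to-sum and parts.
State is unnormalized: ∫|φ|² dx = 4.9384, and ∫φ*·x²·φ dx = 74.574, so ⟨x²⟩ = 74.574 / 4.9384.
⟨x²⟩ = 15.101.

15.1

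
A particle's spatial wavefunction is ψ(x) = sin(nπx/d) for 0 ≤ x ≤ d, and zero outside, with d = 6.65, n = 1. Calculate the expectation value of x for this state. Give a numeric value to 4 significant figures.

⟨x⟩ = ∫ x·|ψ|² dx / ∫|ψ|² dx (integrals over the domain).
With sin²θ = (1 − cos2θ)/2 on 0 ≤ x ≤ d: ∫sin²(nπx/d) dx = d/2, ∫x·sin²(nπx/d) dx = d²/4, ∫x²·sin²(nπx/d) dx = d³·(1/6 − 1/(4n²π²)); higher powers xᵏ the same way, integrating xᵏ·cos(2nπx/d) by parts.
State is unnormalized: ∫|ψ|² dx = 3.3250, and ∫ψ*·x·ψ dx = 11.056, so ⟨x⟩ = 11.056 / 3.3250.
⟨x⟩ = 3.3250.

3.325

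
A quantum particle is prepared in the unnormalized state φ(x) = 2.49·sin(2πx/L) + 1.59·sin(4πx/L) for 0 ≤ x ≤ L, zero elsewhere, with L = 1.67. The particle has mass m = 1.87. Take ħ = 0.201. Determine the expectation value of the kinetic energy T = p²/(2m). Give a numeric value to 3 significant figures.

0.286

T = −(ħ²/2m) d²/dx², so ⟨T⟩ = −(ħ²/2m) ∫ φ*·φ'' dx / ∫|φ|² dx; with m = 1.87.
d²/dx² sin(jπx/L) = −(jπ/L)²·sin(jπx/L); on 0 ≤ x ≤ L, ∫sin²(jπx/L) dx = L/2 and ∫sin(jπx/L)·sin(lπx/L) dx = 0 for j ≠ l, so only diagonal terms survive in ∫|φ|² and ∫φ·φ″; ∫φ·φ′ dx = [φ²/2] between the walls = 0.
State is unnormalized: ∫|φ|² dx = 7.2880, and ∫φ*·(−ħ²/2m · φ'') dx = 2.0828, so ⟨T⟩ = 2.0828 / 7.2880.
⟨T⟩ = 0.28579.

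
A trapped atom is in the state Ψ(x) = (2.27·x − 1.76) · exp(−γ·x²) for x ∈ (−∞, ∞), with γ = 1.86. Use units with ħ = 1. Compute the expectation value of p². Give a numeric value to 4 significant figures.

p² Ψ = −ħ² d²Ψ/dx²; ⟨p²⟩ = −ħ² ∫ Ψ*·Ψ'' dx / ∫|Ψ|² dx.
Expand each integrand as polynomial × e^(−2γx²) and use ∫x^(2j)·e^(−2γx²) dx = (2j−1)!!/(4γ)^j · √(π/(2γ)), odd powers → 0; here √(π/(2γ)) = 0.91897. Differentiate with the product rule, d/dx e^(−γx²) = −2γx·e^(−γx²).
State is unnormalized: ∫|Ψ|² dx = 3.4831, and ∫Ψ*·(−ħ² Ψ'') dx = 8.8462, so ⟨p²⟩ = 8.8462 / 3.4831.
⟨p²⟩ = 2.5398.

2.540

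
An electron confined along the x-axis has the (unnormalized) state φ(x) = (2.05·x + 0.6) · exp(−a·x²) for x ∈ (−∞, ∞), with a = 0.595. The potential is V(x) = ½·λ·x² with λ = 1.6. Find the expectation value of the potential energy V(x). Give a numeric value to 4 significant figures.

0.8946

⟨V⟩ = ∫ V(x)·|φ|² dx / ∫|φ|² dx.
Expand each integrand as polynomial × e^(−2ax²) and use ∫x^(2j)·e^(−2ax²) dx = (2j−1)!!/(4a)^j · √(π/(2a)), odd powers → 0; here √(π/(2a)) = 1.6248.
State is unnormalized: ∫|φ|² dx = 3.4539, and ∫φ*·V(x)·φ dx = 3.0897, so ⟨V⟩ = 3.0897 / 3.4539.
⟨V⟩ = 0.89455.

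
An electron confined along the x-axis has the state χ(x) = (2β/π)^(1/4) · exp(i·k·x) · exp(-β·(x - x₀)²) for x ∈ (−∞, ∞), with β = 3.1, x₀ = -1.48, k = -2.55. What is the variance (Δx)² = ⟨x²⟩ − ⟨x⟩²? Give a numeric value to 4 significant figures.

0.08065

Compute ⟨x⟩ and ⟨x²⟩ separately, then (Δx)² = ⟨x²⟩ − ⟨x⟩².
Gaussian moments (u = x − x₀): ∫u^(2j)·e^(−2βu²) du = (2j−1)!!/(4β)^j · √(π/(2β)), odd powers integrate to 0; here √(π/(2β)) = 0.71183.
⟨x⟩ = -1.4800 and ⟨x²⟩ = 2.2710.
(Δx)² = 2.2710 − (-1.4800)² = 0.080645.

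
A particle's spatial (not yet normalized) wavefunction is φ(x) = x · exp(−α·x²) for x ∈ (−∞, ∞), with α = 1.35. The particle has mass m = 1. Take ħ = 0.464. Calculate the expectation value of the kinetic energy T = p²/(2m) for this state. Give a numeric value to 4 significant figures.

T = −(ħ²/2m) d²/dx², so ⟨T⟩ = −(ħ²/2m) ∫ φ*·φ'' dx / ∫|φ|² dx; with m = 1.
Expand each integrand as polynomial × e^(−2αx²) and use ∫x^(2j)·e^(−2αx²) dx = (2j−1)!!/(4α)^j · √(π/(2α)), odd powers → 0; here √(π/(2α)) = 1.0787. Differentiate with the product rule, d/dx e^(−αx²) = −2αx·e^(−αx²).
State is unnormalized: ∫|φ|² dx = 0.19976, and ∫φ*·(−ħ²/2m · φ'') dx = 0.087088, so ⟨T⟩ = 0.087088 / 0.19976.
⟨T⟩ = 0.43597.

0.4360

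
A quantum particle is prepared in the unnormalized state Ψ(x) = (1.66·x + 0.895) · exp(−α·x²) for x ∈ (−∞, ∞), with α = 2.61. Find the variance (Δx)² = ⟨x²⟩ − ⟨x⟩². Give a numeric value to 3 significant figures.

Compute ⟨x⟩ and ⟨x²⟩ separately, then (Δx)² = ⟨x²⟩ − ⟨x⟩².
Expand each integrand as polynomial × e^(−2αx²) and use ∫x^(2j)·e^(−2αx²) dx = (2j−1)!!/(4α)^j · √(π/(2α)), odd powers → 0; here √(π/(2α)) = 0.77578.
Normalization: ∫|Ψ|² dx = 0.82619.
⟨x⟩ = 0.26725 and ⟨x²⟩ = 0.14327.
(Δx)² = 0.14327 − (0.26725)² = 0.071841.

0.0718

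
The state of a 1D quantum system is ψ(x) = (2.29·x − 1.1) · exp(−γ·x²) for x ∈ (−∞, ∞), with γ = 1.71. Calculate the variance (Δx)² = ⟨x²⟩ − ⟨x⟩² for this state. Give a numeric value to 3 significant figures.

Compute ⟨x⟩ and ⟨x²⟩ separately, then (Δx)² = ⟨x²⟩ − ⟨x⟩².
Expand each integrand as polynomial × e^(−2γx²) and use ∫x^(2j)·e^(−2γx²) dx = (2j−1)!!/(4γ)^j · √(π/(2γ)), odd powers → 0; here √(π/(2γ)) = 0.95843.
Normalization: ∫|ψ|² dx = 1.8945.
⟨x⟩ = -0.37262 and ⟨x²⟩ = 0.25961.
(Δx)² = 0.25961 − (-0.37262)² = 0.12076.

0.121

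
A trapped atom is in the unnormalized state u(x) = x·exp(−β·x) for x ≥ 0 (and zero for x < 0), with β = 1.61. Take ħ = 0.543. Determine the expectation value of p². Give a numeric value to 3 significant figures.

0.764

p² u = −ħ² d²u/dx²; ⟨p²⟩ = −ħ² ∫ u*·u'' dx / ∫|u|² dx.
Differentiate x·exp(−β·x) with the product rule; every integrand then reduces to terms xʲ·e^(−2βx) on [0, ∞), with ∫₀^∞ xʲ·e^(−2βx) dx = j!/(2β)^(j+1).
State is unnormalized: ∫|u|² dx = 0.059905, and ∫u*·(−ħ² u'') dx = 0.045784, so ⟨p²⟩ = 0.045784 / 0.059905.
⟨p²⟩ = 0.76428.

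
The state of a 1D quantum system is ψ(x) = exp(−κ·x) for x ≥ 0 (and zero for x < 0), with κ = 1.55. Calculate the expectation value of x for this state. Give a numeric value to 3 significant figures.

0.323

⟨x⟩ = ∫ x·|ψ|² dx / ∫|ψ|² dx (integrals over the domain).
Every integrand reduces to terms xʲ·e^(−2κx) on [0, ∞); use ∫₀^∞ xʲ·e^(−2κx) dx = j!/(2κ)^(j+1).
State is unnormalized: ∫|ψ|² dx = 0.32258, and ∫ψ*·x·ψ dx = 0.10406, so ⟨x⟩ = 0.10406 / 0.32258.
⟨x⟩ = 0.32258.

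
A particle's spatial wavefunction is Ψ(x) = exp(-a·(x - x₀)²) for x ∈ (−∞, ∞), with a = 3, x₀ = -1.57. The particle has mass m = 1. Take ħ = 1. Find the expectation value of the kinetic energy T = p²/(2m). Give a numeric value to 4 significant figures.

T = −(ħ²/2m) d²/dx², so ⟨T⟩ = −(ħ²/2m) ∫ Ψ*·Ψ'' dx / ∫|Ψ|² dx; with m = 1.
Gaussian moments (u = x − x₀): ∫u^(2j)·e^(−2au²) du = (2j−1)!!/(4a)^j · √(π/(2a)), odd powers integrate to 0; here √(π/(2a)) = 0.72360. Derivatives: d/dx e^(−au²) = −2au·e^(−au²), d²/dx² e^(−au²) = (4a²u² − 2a)·e^(−au²).
State is unnormalized: ∫|Ψ|² dx = 0.72360, and ∫Ψ*·(−ħ²/2m · Ψ'') dx = 1.0854, so ⟨T⟩ = 1.0854 / 0.72360.
⟨T⟩ = 1.5000.

1.500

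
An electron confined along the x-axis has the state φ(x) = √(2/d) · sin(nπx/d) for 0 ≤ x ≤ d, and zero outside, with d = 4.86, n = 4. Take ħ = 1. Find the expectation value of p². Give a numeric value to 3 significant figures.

6.69

p² φ = −ħ² d²φ/dx²; ⟨p²⟩ = −ħ² ∫ φ*·φ'' dx.
d/dx sin(nπx/d) = (nπ/d)·cos(nπx/d) and d²/dx² sin(nπx/d) = −(nπ/d)²·sin(nπx/d); on 0 ≤ x ≤ d, ∫sin²(nπx/d) dx = d/2 and ∫sin(nπx/d)·cos(nπx/d) dx = 0.
⟨p²⟩ = 6.6857.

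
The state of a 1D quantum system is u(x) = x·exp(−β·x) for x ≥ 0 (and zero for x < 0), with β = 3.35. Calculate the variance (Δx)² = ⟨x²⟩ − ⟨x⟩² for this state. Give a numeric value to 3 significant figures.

0.0668

Compute ⟨x⟩ and ⟨x²⟩ separately, then (Δx)² = ⟨x²⟩ − ⟨x⟩².
Every integrand reduces to terms xʲ·e^(−2βx) on [0, ∞); use ∫₀^∞ xʲ·e^(−2βx) dx = j!/(2β)^(j+1).
Normalization: ∫|u|² dx = 0.0066498.
⟨x⟩ = 0.44776 and ⟨x²⟩ = 0.26732.
(Δx)² = 0.26732 − (0.44776)² = 0.066830.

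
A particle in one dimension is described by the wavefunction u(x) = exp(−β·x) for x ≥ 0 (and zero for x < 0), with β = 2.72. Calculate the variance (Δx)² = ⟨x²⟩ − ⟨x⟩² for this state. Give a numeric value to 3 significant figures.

Compute ⟨x⟩ and ⟨x²⟩ separately, then (Δx)² = ⟨x²⟩ − ⟨x⟩².
Every integrand reduces to terms xʲ·e^(−2βx) on [0, ∞); use ∫₀^∞ xʲ·e^(−2βx) dx = j!/(2β)^(j+1).
Normalization: ∫|u|² dx = 0.18382.
⟨x⟩ = 0.18382 and ⟨x²⟩ = 0.067582.
(Δx)² = 0.067582 − (0.18382)² = 0.033791.

0.0338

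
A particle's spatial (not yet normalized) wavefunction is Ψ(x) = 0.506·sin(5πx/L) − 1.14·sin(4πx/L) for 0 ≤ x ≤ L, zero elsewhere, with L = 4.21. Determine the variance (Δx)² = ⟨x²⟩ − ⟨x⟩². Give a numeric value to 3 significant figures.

1.03

Compute ⟨x⟩ and ⟨x²⟩ separately, then (Δx)² = ⟨x²⟩ − ⟨x⟩².
On 0 ≤ x ≤ L (j ≠ l): ∫sin²(jπx/L) dx = L/2, ∫sin(jπx/L)·sin(lπx/L) dx = 0; diagonal moments ∫x·sin²(jπx/L) dx = L²/4, ∫x²·sin²(jπx/L) dx = L³·(1/6 − 1/(4j²π²)); cross terms ∫x·sin(jπx/L)·sin(lπx/L) dx = 0 for j + l even and −4jlL²/(π²(j² − l²)²) for j + l odd, ∫x²·sin(jπx/L)·sin(lπx/L) dx = (−1)^(j+l)·4jlL³/(π²(j² − l²)²); higher powers the same way via product-to-sum and parts.
Normalization: ∫|Ψ|² dx = 3.2746.
⟨x⟩ = 2.7299 and ⟨x²⟩ = 8.4860.
(Δx)² = 8.4860 − (2.7299)² = 1.0337.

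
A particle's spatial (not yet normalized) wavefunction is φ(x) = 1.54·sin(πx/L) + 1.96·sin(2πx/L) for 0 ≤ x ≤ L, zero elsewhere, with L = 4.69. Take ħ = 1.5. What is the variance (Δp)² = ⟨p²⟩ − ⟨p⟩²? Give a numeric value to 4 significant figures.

2.882

Compute ⟨p⟩ and ⟨p²⟩ separately; (Δp)² = ⟨p²⟩ − ⟨p⟩².
d²/dx² sin(jπx/L) = −(jπ/L)²·sin(jπx/L); on 0 ≤ x ≤ L, ∫sin²(jπx/L) dx = L/2 and ∫sin(jπx/L)·sin(lπx/L) dx = 0 for j ≠ l, so only diagonal terms survive in ∫|φ|² and ∫φ·φ″; ∫φ·φ′ dx = [φ²/2] between the walls = 0.
Normalization: ∫|φ|² dx = 14.570.
⟨p⟩ = 0.0000 and ⟨p²⟩ = 2.8822.
(Δp)² = 2.8822 − (0.0000)² = 2.8822.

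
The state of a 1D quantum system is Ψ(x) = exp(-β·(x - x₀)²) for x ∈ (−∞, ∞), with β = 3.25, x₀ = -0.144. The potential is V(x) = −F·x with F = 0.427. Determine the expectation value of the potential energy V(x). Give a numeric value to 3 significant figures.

⟨V⟩ = ∫ V(x)·|Ψ|² dx / ∫|Ψ|² dx.
Gaussian moments (u = x − x₀): ∫u^(2j)·e^(−2βu²) du = (2j−1)!!/(4β)^j · √(π/(2β)), odd powers integrate to 0; here √(π/(2β)) = 0.69521.
State is unnormalized: ∫|Ψ|² dx = 0.69521, and ∫Ψ*·V(x)·Ψ dx = 0.042747, so ⟨V⟩ = 0.042747 / 0.69521.
⟨V⟩ = 0.061488.

0.0615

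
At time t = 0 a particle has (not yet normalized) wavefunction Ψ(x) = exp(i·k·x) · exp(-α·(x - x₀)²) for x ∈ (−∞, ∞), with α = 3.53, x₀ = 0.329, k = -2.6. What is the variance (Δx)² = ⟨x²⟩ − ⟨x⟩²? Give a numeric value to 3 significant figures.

Compute ⟨x⟩ and ⟨x²⟩ separately, then (Δx)² = ⟨x²⟩ − ⟨x⟩².
Gaussian moments (u = x − x₀): ∫u^(2j)·e^(−2αu²) du = (2j−1)!!/(4α)^j · √(π/(2α)), odd powers integrate to 0; here √(π/(2α)) = 0.66707.
Normalization: ∫|Ψ|² dx = 0.66707.
⟨x⟩ = 0.32900 and ⟨x²⟩ = 0.17906.
(Δx)² = 0.17906 − (0.32900)² = 0.070822.

0.0708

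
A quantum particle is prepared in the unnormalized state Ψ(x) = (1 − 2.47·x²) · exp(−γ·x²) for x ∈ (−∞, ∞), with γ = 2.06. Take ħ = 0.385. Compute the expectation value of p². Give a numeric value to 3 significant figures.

p² Ψ = −ħ² d²Ψ/dx²; ⟨p²⟩ = −ħ² ∫ Ψ*·Ψ'' dx / ∫|Ψ|² dx.
Expand each integrand as polynomial × e^(−2γx²) and use ∫x^(2j)·e^(−2γx²) dx = (2j−1)!!/(4γ)^j · √(π/(2γ)), odd powers → 0; here √(π/(2γ)) = 0.87323. Differentiate with the product rule, d/dx e^(−γx²) = −2γx·e^(−γx²).
State is unnormalized: ∫|Ψ|² dx = 0.58510, and ∫Ψ*·(−ħ² Ψ'') dx = 0.59419, so ⟨p²⟩ = 0.59419 / 0.58510.
⟨p²⟩ = 1.0155.

1.02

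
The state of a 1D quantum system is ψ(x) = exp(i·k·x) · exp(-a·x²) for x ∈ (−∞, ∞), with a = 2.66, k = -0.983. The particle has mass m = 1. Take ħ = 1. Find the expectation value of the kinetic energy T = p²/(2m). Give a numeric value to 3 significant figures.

T = −(ħ²/2m) d²/dx², so ⟨T⟩ = −(ħ²/2m) ∫ ψ*·ψ'' dx / ∫|ψ|² dx; with m = 1.
Gaussian moments: ∫x^(2j)·e^(−2ax²) dx = (2j−1)!!/(4a)^j · √(π/(2a)), odd powers integrate to 0; here √(π/(2a)) = 0.76846. Derivatives: ψ′ = (ik − 2ax)·ψ, ψ″ = ((ik − 2ax)² − 2a)·ψ; the odd-in-x pieces drop out.
State is unnormalized: ∫|ψ|² dx = 0.76846, and ∫ψ*·(−ħ²/2m · ψ'') dx = 1.3933, so ⟨T⟩ = 1.3933 / 0.76846.
⟨T⟩ = 1.8131.

1.81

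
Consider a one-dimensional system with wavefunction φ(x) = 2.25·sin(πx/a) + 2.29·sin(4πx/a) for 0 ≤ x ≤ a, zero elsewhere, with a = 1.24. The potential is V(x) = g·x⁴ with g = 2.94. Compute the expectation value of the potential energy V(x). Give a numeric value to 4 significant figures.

0.8927

⟨V⟩ = ∫ V(x)·|φ|² dx / ∫|φ|² dx.
On 0 ≤ x ≤ a (j ≠ l): ∫sin²(jπx/a) dx = a/2, ∫sin(jπx/a)·sin(lπx/a) dx = 0; diagonal moments ∫x·sin²(jπx/a) dx = a²/4, ∫x²·sin²(jπx/a) dx = a³·(1/6 − 1/(4j²π²)); cross terms ∫x·sin(jπx/a)·sin(lπx/a) dx = 0 for j + l even and −4jla²/(π²(j² − l²)²) for j + l odd, ∫x²·sin(jπx/a)·sin(lπx/a) dx = (−1)^(j+l)·4jla³/(π²(j² − l²)²); higher powers the same way via product-to-sum and parts.
State is unnormalized: ∫|φ|² dx = 6.3901, and ∫φ*·V(x)·φ dx = 5.7046, so ⟨V⟩ = 5.7046 / 6.3901.
⟨V⟩ = 0.89273.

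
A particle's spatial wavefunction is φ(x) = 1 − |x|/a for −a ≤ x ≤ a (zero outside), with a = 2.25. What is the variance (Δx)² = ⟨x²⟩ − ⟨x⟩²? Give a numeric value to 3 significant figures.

Compute ⟨x⟩ and ⟨x²⟩ separately, then (Δx)² = ⟨x²⟩ − ⟨x⟩².
φ is even, so ∫ over [−a, a] = 2∫₀ᵃ with φ = 1 − x/a there: ∫₀ᵃ (1 − x/a)² dx = a/3, ∫₀ᵃ x²(1 − x/a)² dx = a³/30, ∫₀ᵃ x⁴(1 − x/a)² dx = a⁵/105.
Normalization: ∫|φ|² dx = 1.5000.
⟨x⟩ = 0.0000 and ⟨x²⟩ = 0.50625.
(Δx)² = 0.50625 − (0.0000)² = 0.50625.

0.506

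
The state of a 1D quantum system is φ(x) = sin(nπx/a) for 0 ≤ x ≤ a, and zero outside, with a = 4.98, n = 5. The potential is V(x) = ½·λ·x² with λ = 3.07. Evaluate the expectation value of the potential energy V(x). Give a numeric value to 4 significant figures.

⟨V⟩ = ∫ V(x)·|φ|² dx / ∫|φ|² dx.
With sin²θ = (1 − cos2θ)/2 on 0 ≤ x ≤ a: ∫sin²(nπx/a) dx = a/2, ∫x·sin²(nπx/a) dx = a²/4, ∫x²·sin²(nπx/a) dx = a³·(1/6 − 1/(4n²π²)); higher powers xᵏ the same way, integrating xᵏ·cos(2nπx/a) by parts.
State is unnormalized: ∫|φ|² dx = 2.4900, and ∫φ*·V(x)·φ dx = 31.405, so ⟨V⟩ = 31.405 / 2.4900.
⟨V⟩ = 12.612.

12.61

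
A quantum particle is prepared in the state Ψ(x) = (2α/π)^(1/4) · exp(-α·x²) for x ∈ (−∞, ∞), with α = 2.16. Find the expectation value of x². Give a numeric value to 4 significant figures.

0.1157

⟨x²⟩ = ∫ x²·|Ψ|² dx (integrals over the domain).
Gaussian moments: ∫x^(2j)·e^(−2αx²) dx = (2j−1)!!/(4α)^j · √(π/(2α)), odd powers integrate to 0; here √(π/(2α)) = 0.85277.
⟨x²⟩ = 0.11574.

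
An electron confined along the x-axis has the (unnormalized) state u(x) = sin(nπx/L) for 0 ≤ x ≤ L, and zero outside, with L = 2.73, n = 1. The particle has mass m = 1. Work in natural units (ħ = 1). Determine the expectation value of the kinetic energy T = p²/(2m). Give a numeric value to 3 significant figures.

0.662

T = −(ħ²/2m) d²/dx², so ⟨T⟩ = −(ħ²/2m) ∫ u*·u'' dx / ∫|u|² dx; with m = 1.
d/dx sin(nπx/L) = (nπ/L)·cos(nπx/L) and d²/dx² sin(nπx/L) = −(nπ/L)²·sin(nπx/L); on 0 ≤ x ≤ L, ∫sin²(nπx/L) dx = L/2 and ∫sin(nπx/L)·cos(nπx/L) dx = 0.
State is unnormalized: ∫|u|² dx = 1.3650, and ∫u*·(−ħ²/2m · u'') dx = 0.90381, so ⟨T⟩ = 0.90381 / 1.3650.
⟨T⟩ = 0.66213.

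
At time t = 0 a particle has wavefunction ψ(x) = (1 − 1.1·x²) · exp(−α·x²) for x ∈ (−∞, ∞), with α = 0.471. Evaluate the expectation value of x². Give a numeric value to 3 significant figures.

1.62

⟨x²⟩ = ∫ x²·|ψ|² dx / ∫|ψ|² dx (integrals over the domain).
Expand each integrand as polynomial × e^(−2αx²) and use ∫x^(2j)·e^(−2αx²) dx = (2j−1)!!/(4α)^j · √(π/(2α)), odd powers → 0; here √(π/(2α)) = 1.8262.
State is unnormalized: ∫|ψ|² dx = 1.5613, and ∫ψ*·x²·ψ dx = 2.5302, so ⟨x²⟩ = 2.5302 / 1.5613.
⟨x²⟩ = 1.6205.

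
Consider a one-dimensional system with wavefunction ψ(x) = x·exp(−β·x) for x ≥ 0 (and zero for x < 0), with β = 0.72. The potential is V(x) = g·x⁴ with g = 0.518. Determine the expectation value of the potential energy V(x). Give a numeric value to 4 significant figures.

⟨V⟩ = ∫ V(x)·|ψ|² dx / ∫|ψ|² dx.
Every integrand reduces to terms xʲ·e^(−2βx) on [0, ∞); use ∫₀^∞ xʲ·e^(−2βx) dx = j!/(2β)^(j+1).
State is unnormalized: ∫|ψ|² dx = 0.66980, and ∫ψ*·V(x)·ψ dx = 29.049, so ⟨V⟩ = 29.049 / 0.66980.
⟨V⟩ = 43.369.

43.37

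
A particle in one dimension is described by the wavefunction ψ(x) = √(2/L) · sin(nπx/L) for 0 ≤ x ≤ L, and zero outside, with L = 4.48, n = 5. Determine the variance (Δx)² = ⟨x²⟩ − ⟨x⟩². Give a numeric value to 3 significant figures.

1.63

Compute ⟨x⟩ and ⟨x²⟩ separately, then (Δx)² = ⟨x²⟩ − ⟨x⟩².
With sin²θ = (1 − cos2θ)/2 on 0 ≤ x ≤ L: ∫sin²(nπx/L) dx = L/2, ∫x·sin²(nπx/L) dx = L²/4, ∫x²·sin²(nπx/L) dx = L³·(1/6 − 1/(4n²π²)); higher powers xᵏ the same way, integrating xᵏ·cos(2nπx/L) by parts.
⟨x⟩ = 2.2400 and ⟨x²⟩ = 6.6495.
(Δx)² = 6.6495 − (2.2400)² = 1.6319.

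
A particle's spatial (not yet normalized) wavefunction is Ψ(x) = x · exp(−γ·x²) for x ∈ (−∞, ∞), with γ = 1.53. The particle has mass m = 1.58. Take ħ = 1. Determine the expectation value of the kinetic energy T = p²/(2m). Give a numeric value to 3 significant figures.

T = −(ħ²/2m) d²/dx², so ⟨T⟩ = −(ħ²/2m) ∫ Ψ*·Ψ'' dx / ∫|Ψ|² dx; with m = 1.58.
Expand each integrand as polynomial × e^(−2γx²) and use ∫x^(2j)·e^(−2γx²) dx = (2j−1)!!/(4γ)^j · √(π/(2γ)), odd powers → 0; here √(π/(2γ)) = 1.0132. Differentiate with the product rule, d/dx e^(−γx²) = −2γx·e^(−γx²).
State is unnormalized: ∫|Ψ|² dx = 0.16556, and ∫Ψ*·(−ħ²/2m · Ψ'') dx = 0.24049, so ⟨T⟩ = 0.24049 / 0.16556.
⟨T⟩ = 1.4525.

1.45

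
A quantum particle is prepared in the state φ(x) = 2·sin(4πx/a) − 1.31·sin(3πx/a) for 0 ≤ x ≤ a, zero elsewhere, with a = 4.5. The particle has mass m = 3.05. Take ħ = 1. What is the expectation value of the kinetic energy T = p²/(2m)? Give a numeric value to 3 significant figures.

1.11

T = −(ħ²/2m) d²/dx², so ⟨T⟩ = −(ħ²/2m) ∫ φ*·φ'' dx / ∫|φ|² dx; with m = 3.05.
d²/dx² sin(jπx/a) = −(jπ/a)²·sin(jπx/a); on 0 ≤ x ≤ a, ∫sin²(jπx/a) dx = a/2 and ∫sin(jπx/a)·sin(lπx/a) dx = 0 for j ≠ l, so only diagonal terms survive in ∫|φ|² and ∫φ·φ″; ∫φ·φ′ dx = [φ²/2] between the walls = 0.
State is unnormalized: ∫|φ|² dx = 12.861, and ∫φ*·(−ħ²/2m · φ'') dx = 14.282, so ⟨T⟩ = 14.282 / 12.861.
⟨T⟩ = 1.1105.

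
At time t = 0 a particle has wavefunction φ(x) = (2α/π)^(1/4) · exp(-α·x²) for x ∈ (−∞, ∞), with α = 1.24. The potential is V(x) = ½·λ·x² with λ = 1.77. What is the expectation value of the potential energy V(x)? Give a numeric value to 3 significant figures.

⟨V⟩ = ∫ V(x)·|φ|² dx.
Gaussian moments: ∫x^(2j)·e^(−2αx²) dx = (2j−1)!!/(4α)^j · √(π/(2α)), odd powers integrate to 0; here √(π/(2α)) = 1.1255.
⟨V⟩ = 0.17843.

0.178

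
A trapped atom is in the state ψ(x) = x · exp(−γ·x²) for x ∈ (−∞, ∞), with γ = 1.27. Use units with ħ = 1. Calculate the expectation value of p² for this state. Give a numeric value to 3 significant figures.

3.81

p² ψ = −ħ² d²ψ/dx²; ⟨p²⟩ = −ħ² ∫ ψ*·ψ'' dx / ∫|ψ|² dx.
Expand each integrand as polynomial × e^(−2γx²) and use ∫x^(2j)·e^(−2γx²) dx = (2j−1)!!/(4γ)^j · √(π/(2γ)), odd powers → 0; here √(π/(2γ)) = 1.1121. Differentiate with the product rule, d/dx e^(−γx²) = −2γx·e^(−γx²).
State is unnormalized: ∫|ψ|² dx = 0.21892, and ∫ψ*·(−ħ² ψ'') dx = 0.83410, so ⟨p²⟩ = 0.83410 / 0.21892.
⟨p²⟩ = 3.8100.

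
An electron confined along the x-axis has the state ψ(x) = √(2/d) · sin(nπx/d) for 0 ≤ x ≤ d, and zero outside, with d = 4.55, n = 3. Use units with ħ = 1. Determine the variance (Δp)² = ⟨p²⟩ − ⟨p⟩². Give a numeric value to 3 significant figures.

4.29

Compute ⟨p⟩ and ⟨p²⟩ separately; (Δp)² = ⟨p²⟩ − ⟨p⟩².
d/dx sin(nπx/d) = (nπ/d)·cos(nπx/d) and d²/dx² sin(nπx/d) = −(nπ/d)²·sin(nπx/d); on 0 ≤ x ≤ d, ∫sin²(nπx/d) dx = d/2 and ∫sin(nπx/d)·cos(nπx/d) dx = 0.
⟨p⟩ = 0.0000 and ⟨p²⟩ = 4.2906.
(Δp)² = 4.2906 − (0.0000)² = 4.2906.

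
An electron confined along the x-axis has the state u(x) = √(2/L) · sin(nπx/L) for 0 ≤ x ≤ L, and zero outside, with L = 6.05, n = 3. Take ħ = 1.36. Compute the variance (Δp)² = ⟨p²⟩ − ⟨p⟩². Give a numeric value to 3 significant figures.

Compute ⟨p⟩ and ⟨p²⟩ separately; (Δp)² = ⟨p²⟩ − ⟨p⟩².
d/dx sin(nπx/L) = (nπ/L)·cos(nπx/L) and d²/dx² sin(nπx/L) = −(nπ/L)²·sin(nπx/L); on 0 ≤ x ≤ L, ∫sin²(nπx/L) dx = L/2 and ∫sin(nπx/L)·cos(nπx/L) dx = 0.
⟨p⟩ = 0.0000 and ⟨p²⟩ = 4.4886.
(Δp)² = 4.4886 − (0.0000)² = 4.4886.

4.49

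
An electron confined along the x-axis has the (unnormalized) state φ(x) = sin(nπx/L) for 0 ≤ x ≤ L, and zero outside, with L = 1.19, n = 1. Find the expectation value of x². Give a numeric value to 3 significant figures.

0.400

⟨x²⟩ = ∫ x²·|φ|² dx / ∫|φ|² dx (integrals over the domain).
With sin²θ = (1 − cos2θ)/2 on 0 ≤ x ≤ L: ∫sin²(nπx/L) dx = L/2, ∫x·sin²(nπx/L) dx = L²/4, ∫x²·sin²(nπx/L) dx = L³·(1/6 − 1/(4n²π²)); higher powers xᵏ the same way, integrating xᵏ·cos(2nπx/L) by parts.
State is unnormalized: ∫|φ|² dx = 0.59500, and ∫φ*·x²·φ dx = 0.23817, so ⟨x²⟩ = 0.23817 / 0.59500.
⟨x²⟩ = 0.40029.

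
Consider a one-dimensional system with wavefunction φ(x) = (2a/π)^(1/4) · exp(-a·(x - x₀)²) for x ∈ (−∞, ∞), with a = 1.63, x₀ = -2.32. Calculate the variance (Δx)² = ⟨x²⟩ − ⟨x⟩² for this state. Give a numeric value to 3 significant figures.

0.153

Compute ⟨x⟩ and ⟨x²⟩ separately, then (Δx)² = ⟨x²⟩ − ⟨x⟩².
Gaussian moments (u = x − x₀): ∫u^(2j)·e^(−2au²) du = (2j−1)!!/(4a)^j · √(π/(2a)), odd powers integrate to 0; here √(π/(2a)) = 0.98167.
⟨x⟩ = -2.3200 and ⟨x²⟩ = 5.5358.
(Δx)² = 5.5358 − (-2.3200)² = 0.15337.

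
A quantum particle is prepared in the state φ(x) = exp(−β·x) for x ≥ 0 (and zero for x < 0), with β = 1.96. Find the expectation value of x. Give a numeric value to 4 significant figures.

⟨x⟩ = ∫ x·|φ|² dx / ∫|φ|² dx (integrals over the domain).
Every integrand reduces to terms xʲ·e^(−2βx) on [0, ∞); use ∫₀^∞ xʲ·e^(−2βx) dx = j!/(2β)^(j+1).
State is unnormalized: ∫|φ|² dx = 0.25510, and ∫φ*·x·φ dx = 0.065077, so ⟨x⟩ = 0.065077 / 0.25510.
⟨x⟩ = 0.25510.

0.2551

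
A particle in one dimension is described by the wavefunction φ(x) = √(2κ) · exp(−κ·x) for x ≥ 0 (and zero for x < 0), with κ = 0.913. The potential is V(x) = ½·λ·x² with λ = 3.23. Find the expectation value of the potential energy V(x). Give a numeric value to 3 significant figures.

0.969

⟨V⟩ = ∫ V(x)·|φ|² dx.
Every integrand reduces to terms xʲ·e^(−2κx) on [0, ∞); use ∫₀^∞ xʲ·e^(−2κx) dx = j!/(2κ)^(j+1).
⟨V⟩ = 0.96873.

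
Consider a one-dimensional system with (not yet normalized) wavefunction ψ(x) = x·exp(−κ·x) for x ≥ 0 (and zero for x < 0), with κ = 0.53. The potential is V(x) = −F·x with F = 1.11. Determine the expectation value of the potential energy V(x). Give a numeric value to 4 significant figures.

⟨V⟩ = ∫ V(x)·|ψ|² dx / ∫|ψ|² dx.
Every integrand reduces to terms xʲ·e^(−2κx) on [0, ∞); use ∫₀^∞ xʲ·e^(−2κx) dx = j!/(2κ)^(j+1).
State is unnormalized: ∫|ψ|² dx = 1.6792, and ∫ψ*·V(x)·ψ dx = -5.2753, so ⟨V⟩ = -5.2753 / 1.6792.
⟨V⟩ = -3.1415.

-3.142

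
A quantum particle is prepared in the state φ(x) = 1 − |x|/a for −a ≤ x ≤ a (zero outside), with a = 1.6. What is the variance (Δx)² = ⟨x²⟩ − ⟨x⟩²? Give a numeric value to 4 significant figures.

Compute ⟨x⟩ and ⟨x²⟩ separately, then (Δx)² = ⟨x²⟩ − ⟨x⟩².
φ is even, so ∫ over [−a, a] = 2∫₀ᵃ with φ = 1 − x/a there: ∫₀ᵃ (1 − x/a)² dx = a/3, ∫₀ᵃ x²(1 − x/a)² dx = a³/30, ∫₀ᵃ x⁴(1 − x/a)² dx = a⁵/105.
Normalization: ∫|φ|² dx = 1.0667.
⟨x⟩ = 0.0000 and ⟨x²⟩ = 0.25600.
(Δx)² = 0.25600 − (0.0000)² = 0.25600.

0.2560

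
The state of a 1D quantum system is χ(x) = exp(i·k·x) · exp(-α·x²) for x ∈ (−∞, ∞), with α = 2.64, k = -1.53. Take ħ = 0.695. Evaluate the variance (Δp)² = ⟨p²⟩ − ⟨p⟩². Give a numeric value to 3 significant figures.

Compute ⟨p⟩ and ⟨p²⟩ separately; (Δp)² = ⟨p²⟩ − ⟨p⟩².
Gaussian moments: ∫x^(2j)·e^(−2αx²) dx = (2j−1)!!/(4α)^j · √(π/(2α)), odd powers integrate to 0; here √(π/(2α)) = 0.77136. Derivatives: χ′ = (ik − 2αx)·χ, χ″ = ((ik − 2αx)² − 2α)·χ; the odd-in-x pieces drop out.
Normalization: ∫|χ|² dx = 0.77136.
⟨p⟩ = -1.0634 and ⟨p²⟩ = 2.4059.
(Δp)² = 2.4059 − (-1.0634)² = 1.2752.

1.28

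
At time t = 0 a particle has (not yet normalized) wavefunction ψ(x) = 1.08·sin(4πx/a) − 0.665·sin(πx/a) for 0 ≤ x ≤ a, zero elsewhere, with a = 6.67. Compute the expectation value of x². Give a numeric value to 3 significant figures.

⟨x²⟩ = ∫ x²·|ψ|² dx / ∫|ψ|² dx (integrals over the domain).
On 0 ≤ x ≤ a (j ≠ l): ∫sin²(jπx/a) dx = a/2, ∫sin(jπx/a)·sin(lπx/a) dx = 0; diagonal moments ∫x·sin²(jπx/a) dx = a²/4, ∫x²·sin²(jπx/a) dx = a³·(1/6 − 1/(4j²π²)); cross terms ∫x·sin(jπx/a)·sin(lπx/a) dx = 0 for j + l even and −4jla²/(π²(j² − l²)²) for j + l odd, ∫x²·sin(jπx/a)·sin(lπx/a) dx = (−1)^(j+l)·4jla³/(π²(j² − l²)²); higher powers the same way via product-to-sum and parts.
State is unnormalized: ∫|ψ|² dx = 5.3648, and ∫ψ*·x²·ψ dx = 78.757, so ⟨x²⟩ = 78.757 / 5.3648.
⟨x²⟩ = 14.680.

14.7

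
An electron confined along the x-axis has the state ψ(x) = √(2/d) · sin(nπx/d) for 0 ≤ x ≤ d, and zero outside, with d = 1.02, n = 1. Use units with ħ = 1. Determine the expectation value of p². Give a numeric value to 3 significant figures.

9.49

p² ψ = −ħ² d²ψ/dx²; ⟨p²⟩ = −ħ² ∫ ψ*·ψ'' dx.
d/dx sin(nπx/d) = (nπ/d)·cos(nπx/d) and d²/dx² sin(nπx/d) = −(nπ/d)²·sin(nπx/d); on 0 ≤ x ≤ d, ∫sin²(nπx/d) dx = d/2 and ∫sin(nπx/d)·cos(nπx/d) dx = 0.
⟨p²⟩ = 9.4864.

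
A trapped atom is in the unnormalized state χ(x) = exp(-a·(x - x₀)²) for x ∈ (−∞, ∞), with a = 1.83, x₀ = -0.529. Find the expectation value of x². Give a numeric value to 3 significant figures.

0.416

⟨x²⟩ = ∫ x²·|χ|² dx / ∫|χ|² dx (integrals over the domain).
Gaussian moments (u = x − x₀): ∫u^(2j)·e^(−2au²) du = (2j−1)!!/(4a)^j · √(π/(2a)), odd powers integrate to 0; here √(π/(2a)) = 0.92648.
State is unnormalized: ∫|χ|² dx = 0.92648, and ∫χ*·x²·χ dx = 0.38583, so ⟨x²⟩ = 0.38583 / 0.92648.
⟨x²⟩ = 0.41645.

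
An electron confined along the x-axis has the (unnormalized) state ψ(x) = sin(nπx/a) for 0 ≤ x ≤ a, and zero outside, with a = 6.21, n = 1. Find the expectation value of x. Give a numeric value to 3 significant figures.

⟨x⟩ = ∫ x·|ψ|² dx / ∫|ψ|² dx (integrals over the domain).
With sin²θ = (1 − cos2θ)/2 on 0 ≤ x ≤ a: ∫sin²(nπx/a) dx = a/2, ∫x·sin²(nπx/a) dx = a²/4, ∫x²·sin²(nπx/a) dx = a³·(1/6 − 1/(4n²π²)); higher powers xᵏ the same way, integrating xᵏ·cos(2nπx/a) by parts.
State is unnormalized: ∫|ψ|² dx = 3.1050, and ∫ψ*·x·ψ dx = 9.6410, so ⟨x⟩ = 9.6410 / 3.1050.
⟨x⟩ = 3.1050.

3.11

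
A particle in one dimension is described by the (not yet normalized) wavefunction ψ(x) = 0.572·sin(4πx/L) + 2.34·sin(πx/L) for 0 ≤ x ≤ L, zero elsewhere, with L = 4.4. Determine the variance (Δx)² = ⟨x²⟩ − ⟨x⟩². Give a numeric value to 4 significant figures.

Compute ⟨x⟩ and ⟨x²⟩ separately, then (Δx)² = ⟨x²⟩ − ⟨x⟩².
On 0 ≤ x ≤ L (j ≠ l): ∫sin²(jπx/L) dx = L/2, ∫sin(jπx/L)·sin(lπx/L) dx = 0; diagonal moments ∫x·sin²(jπx/L) dx = L²/4, ∫x²·sin²(jπx/L) dx = L³·(1/6 − 1/(4j²π²)); cross terms ∫x·sin(jπx/L)·sin(lπx/L) dx = 0 for j + l even and −4jlL²/(π²(j² − l²)²) for j + l odd, ∫x²·sin(jπx/L)·sin(lπx/L) dx = (−1)^(j+l)·4jlL³/(π²(j² − l²)²); higher powers the same way via product-to-sum and parts.
Normalization: ∫|ψ|² dx = 12.766.
⟨x⟩ = 2.1708 and ⟨x²⟩ = 5.3957.
(Δx)² = 5.3957 − (2.1708)² = 0.68353.

0.6835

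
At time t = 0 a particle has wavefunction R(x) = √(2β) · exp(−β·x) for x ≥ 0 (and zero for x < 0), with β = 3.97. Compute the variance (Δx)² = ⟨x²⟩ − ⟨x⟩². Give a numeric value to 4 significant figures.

Compute ⟨x⟩ and ⟨x²⟩ separately, then (Δx)² = ⟨x²⟩ − ⟨x⟩².
Every integrand reduces to terms xʲ·e^(−2βx) on [0, ∞); use ∫₀^∞ xʲ·e^(−2βx) dx = j!/(2β)^(j+1).
⟨x⟩ = 0.12594 and ⟨x²⟩ = 0.031724.
(Δx)² = 0.031724 − (0.12594)² = 0.015862.

0.01586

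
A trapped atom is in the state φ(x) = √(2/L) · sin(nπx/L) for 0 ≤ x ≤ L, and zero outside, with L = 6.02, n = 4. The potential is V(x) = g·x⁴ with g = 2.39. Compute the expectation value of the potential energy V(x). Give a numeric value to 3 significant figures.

⟨V⟩ = ∫ V(x)·|φ|² dx.
With sin²θ = (1 − cos2θ)/2 on 0 ≤ x ≤ L: ∫sin²(nπx/L) dx = L/2, ∫x·sin²(nπx/L) dx = L²/4, ∫x²·sin²(nπx/L) dx = L³·(1/6 − 1/(4n²π²)); higher powers xᵏ the same way, integrating xᵏ·cos(2nπx/L) by parts.
⟨V⟩ = 608.10.

608.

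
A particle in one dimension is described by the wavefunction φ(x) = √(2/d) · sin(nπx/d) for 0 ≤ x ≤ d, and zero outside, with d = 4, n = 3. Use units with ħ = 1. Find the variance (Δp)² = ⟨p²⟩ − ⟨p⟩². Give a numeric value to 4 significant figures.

5.552

Compute ⟨p⟩ and ⟨p²⟩ separately; (Δp)² = ⟨p²⟩ − ⟨p⟩².
d/dx sin(nπx/d) = (nπ/d)·cos(nπx/d) and d²/dx² sin(nπx/d) = −(nπ/d)²·sin(nπx/d); on 0 ≤ x ≤ d, ∫sin²(nπx/d) dx = d/2 and ∫sin(nπx/d)·cos(nπx/d) dx = 0.
⟨p⟩ = 0.0000 and ⟨p²⟩ = 5.5517.
(Δp)² = 5.5517 − (0.0000)² = 5.5517.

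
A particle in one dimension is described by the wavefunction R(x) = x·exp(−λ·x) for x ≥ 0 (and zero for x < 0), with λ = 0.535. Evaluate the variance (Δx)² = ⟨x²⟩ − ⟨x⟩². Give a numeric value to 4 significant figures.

Compute ⟨x⟩ and ⟨x²⟩ separately, then (Δx)² = ⟨x²⟩ − ⟨x⟩².
Every integrand reduces to terms xʲ·e^(−2λx) on [0, ∞); use ∫₀^∞ xʲ·e^(−2λx) dx = j!/(2λ)^(j+1).
Normalization: ∫|R|² dx = 1.6326.
⟨x⟩ = 2.8037 and ⟨x²⟩ = 10.481.
(Δx)² = 10.481 − (2.8037)² = 2.6203.

2.620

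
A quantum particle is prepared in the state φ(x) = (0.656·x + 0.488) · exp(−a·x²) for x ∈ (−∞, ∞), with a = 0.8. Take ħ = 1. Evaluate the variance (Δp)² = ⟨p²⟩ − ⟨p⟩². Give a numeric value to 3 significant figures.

Compute ⟨p⟩ and ⟨p²⟩ separately; (Δp)² = ⟨p²⟩ − ⟨p⟩².
Expand each integrand as polynomial × e^(−2ax²) and use ∫x^(2j)·e^(−2ax²) dx = (2j−1)!!/(4a)^j · √(π/(2a)), odd powers → 0; here √(π/(2a)) = 1.4012. Differentiate with the product rule, d/dx e^(−ax²) = −2ax·e^(−ax²).
Normalization: ∫|φ|² dx = 0.52214.
⟨p⟩ = 0.0000 and ⟨p²⟩ = 1.3774.
(Δp)² = 1.3774 − (0.0000)² = 1.3774.

1.38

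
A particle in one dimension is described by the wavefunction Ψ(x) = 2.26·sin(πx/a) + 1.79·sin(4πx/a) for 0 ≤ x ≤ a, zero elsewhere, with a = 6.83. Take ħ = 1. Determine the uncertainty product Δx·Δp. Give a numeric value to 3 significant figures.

1.84

Δx = √(⟨x²⟩−⟨x⟩²), Δp = √(⟨p²⟩−⟨p⟩²).
On 0 ≤ x ≤ a (j ≠ l): ∫sin²(jπx/a) dx = a/2, ∫sin(jπx/a)·sin(lπx/a) dx = 0; diagonal moments ∫x·sin²(jπx/a) dx = a²/4, ∫x²·sin²(jπx/a) dx = a³·(1/6 − 1/(4j²π²)); cross terms ∫x·sin(jπx/a)·sin(lπx/a) dx = 0 for j + l even and −4jla²/(π²(j² − l²)²) for j + l odd, ∫x²·sin(jπx/a)·sin(lπx/a) dx = (−1)^(j+l)·4jla³/(π²(j² − l²)²); higher powers the same way via product-to-sum and parts. d²/dx² sin(jπx/a) = −(jπ/a)²·sin(jπx/a); on 0 ≤ x ≤ a, ∫sin²(jπx/a) dx = a/2 and ∫sin(jπx/a)·sin(lπx/a) dx = 0 for j ≠ l, so only diagonal terms survive in ∫|Ψ|² and ∫Ψ·Ψ″; ∫Ψ·Ψ′ dx = [Ψ²/2] between the walls = 0.
Normalization: ∫|Ψ|² dx = 28.384.
⟨x⟩ = 3.3192, ⟨x²⟩ = 13.386 ⇒ Δx = 1.5392.
⟨p⟩ = 0.0000, ⟨p²⟩ = 1.4350 ⇒ Δp = 1.1979.
Δx·Δp = 1.8438.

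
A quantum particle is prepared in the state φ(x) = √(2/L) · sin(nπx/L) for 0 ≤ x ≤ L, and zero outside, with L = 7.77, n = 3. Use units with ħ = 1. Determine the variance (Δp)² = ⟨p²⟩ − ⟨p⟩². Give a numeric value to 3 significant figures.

1.47

Compute ⟨p⟩ and ⟨p²⟩ separately; (Δp)² = ⟨p²⟩ − ⟨p⟩².
d/dx sin(nπx/L) = (nπ/L)·cos(nπx/L) and d²/dx² sin(nπx/L) = −(nπ/L)²·sin(nπx/L); on 0 ≤ x ≤ L, ∫sin²(nπx/L) dx = L/2 and ∫sin(nπx/L)·cos(nπx/L) dx = 0.
⟨p⟩ = 0.0000 and ⟨p²⟩ = 1.4713.
(Δp)² = 1.4713 − (0.0000)² = 1.4713.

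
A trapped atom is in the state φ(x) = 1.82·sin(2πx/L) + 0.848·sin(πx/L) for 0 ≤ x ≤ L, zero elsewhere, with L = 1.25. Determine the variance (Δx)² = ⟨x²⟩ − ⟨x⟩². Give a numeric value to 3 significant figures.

0.0701

Compute ⟨x⟩ and ⟨x²⟩ separately, then (Δx)² = ⟨x²⟩ − ⟨x⟩².
On 0 ≤ x ≤ L (j ≠ l): ∫sin²(jπx/L) dx = L/2, ∫sin(jπx/L)·sin(lπx/L) dx = 0; diagonal moments ∫x·sin²(jπx/L) dx = L²/4, ∫x²·sin²(jπx/L) dx = L³·(1/6 − 1/(4j²π²)); cross terms ∫x·sin(jπx/L)·sin(lπx/L) dx = 0 for j + l even and −4jlL²/(π²(j² − l²)²) for j + l odd, ∫x²·sin(jπx/L)·sin(lπx/L) dx = (−1)^(j+l)·4jlL³/(π²(j² − l²)²); higher powers the same way via product-to-sum and parts.
Normalization: ∫|φ|² dx = 2.5197.
⟨x⟩ = 0.45261 and ⟨x²⟩ = 0.27496.
(Δx)² = 0.27496 − (0.45261)² = 0.070110.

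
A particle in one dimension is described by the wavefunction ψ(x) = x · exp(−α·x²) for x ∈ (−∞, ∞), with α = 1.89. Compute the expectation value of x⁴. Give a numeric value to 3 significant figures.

0.262

⟨x⁴⟩ = ∫ x⁴·|ψ|² dx / ∫|ψ|² dx (integrals over the domain).
Expand each integrand as polynomial × e^(−2αx²) and use ∫x^(2j)·e^(−2αx²) dx = (2j−1)!!/(4α)^j · √(π/(2α)), odd powers → 0; here √(π/(2α)) = 0.91165.
State is unnormalized: ∫|ψ|² dx = 0.12059, and ∫ψ*·x⁴·ψ dx = 0.031649, so ⟨x⁴⟩ = 0.031649 / 0.12059.
⟨x⁴⟩ = 0.26245.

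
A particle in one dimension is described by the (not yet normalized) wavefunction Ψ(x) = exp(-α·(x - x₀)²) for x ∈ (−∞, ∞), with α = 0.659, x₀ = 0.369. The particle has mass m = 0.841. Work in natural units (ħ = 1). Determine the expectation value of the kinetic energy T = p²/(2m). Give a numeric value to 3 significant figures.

0.392

T = −(ħ²/2m) d²/dx², so ⟨T⟩ = −(ħ²/2m) ∫ Ψ*·Ψ'' dx / ∫|Ψ|² dx; with m = 0.841.
Gaussian moments (u = x − x₀): ∫u^(2j)·e^(−2αu²) du = (2j−1)!!/(4α)^j · √(π/(2α)), odd powers integrate to 0; here √(π/(2α)) = 1.5439. Derivatives: d/dx e^(−αu²) = −2αu·e^(−αu²), d²/dx² e^(−αu²) = (4α²u² − 2α)·e^(−αu²).
State is unnormalized: ∫|Ψ|² dx = 1.5439, and ∫Ψ*·(−ħ²/2m · Ψ'') dx = 0.60489, so ⟨T⟩ = 0.60489 / 1.5439.
⟨T⟩ = 0.39180.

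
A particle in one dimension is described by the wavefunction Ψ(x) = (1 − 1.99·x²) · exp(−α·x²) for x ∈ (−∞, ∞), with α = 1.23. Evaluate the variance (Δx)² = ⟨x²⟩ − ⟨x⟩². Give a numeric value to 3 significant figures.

Compute ⟨x⟩ and ⟨x²⟩ separately, then (Δx)² = ⟨x²⟩ − ⟨x⟩².
Expand each integrand as polynomial × e^(−2αx²) and use ∫x^(2j)·e^(−2αx²) dx = (2j−1)!!/(4α)^j · √(π/(2α)), odd powers → 0; here √(π/(2α)) = 1.1301.
Normalization: ∫|Ψ|² dx = 0.77054.
⟨x⟩ = 0.0000 and ⟨x²⟩ = 0.30618.
(Δx)² = 0.30618 − (0.0000)² = 0.30618.

0.306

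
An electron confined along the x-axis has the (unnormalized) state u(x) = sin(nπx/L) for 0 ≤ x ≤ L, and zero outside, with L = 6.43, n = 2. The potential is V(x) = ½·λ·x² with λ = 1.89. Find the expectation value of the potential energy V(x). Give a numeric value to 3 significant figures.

⟨V⟩ = ∫ V(x)·|u|² dx / ∫|u|² dx.
With sin²θ = (1 − cos2θ)/2 on 0 ≤ x ≤ L: ∫sin²(nπx/L) dx = L/2, ∫x·sin²(nπx/L) dx = L²/4, ∫x²·sin²(nπx/L) dx = L³·(1/6 − 1/(4n²π²)); higher powers xᵏ the same way, integrating xᵏ·cos(2nπx/L) by parts.
State is unnormalized: ∫|u|² dx = 3.2150, and ∫u*·V(x)·u dx = 40.280, so ⟨V⟩ = 40.280 / 3.2150.
⟨V⟩ = 12.529.

12.5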